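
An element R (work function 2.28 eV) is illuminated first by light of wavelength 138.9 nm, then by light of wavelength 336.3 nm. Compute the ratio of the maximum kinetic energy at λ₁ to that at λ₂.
4.7246

Using Einstein's equation: KE_max = hc/λ - φ

For λ₁ = 138.9 nm:
E₁ = hc/λ₁ = 8.9261 eV
KE₁ = E₁ - φ = 8.9261 - 2.28 = 6.6461 eV

For λ₂ = 336.3 nm:
E₂ = hc/λ₂ = 3.6867 eV
KE₂ = E₂ - φ = 3.6867 - 2.28 = 1.4067 eV

Ratio: KE₁/KE₂ = 6.6461/1.4067 = 4.7246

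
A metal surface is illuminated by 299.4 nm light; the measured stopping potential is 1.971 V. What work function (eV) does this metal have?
2.17 eV

The stopping potential gives the maximum kinetic energy: KE_max = eV_s = 1.971 eV

From Einstein's photoelectric equation: KE_max = hc/λ - φ
Rearranging: φ = hc/λ - KE_max

Calculate photon energy:
E_photon = hc/λ = (6.626×10⁻³⁴ J·s)(3×10⁸ m/s) / (299.4×10⁻⁹ m) = 4.1411 eV

Therefore:
φ = 4.1411 - 1.971 = 2.17 eV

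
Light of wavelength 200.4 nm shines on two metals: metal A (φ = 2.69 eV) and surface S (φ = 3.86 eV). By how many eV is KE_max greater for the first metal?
1.1700 eV

Using KE_max = hc/λ - φ for each metal:

Photon energy: E = hc/λ = 6.1868 eV

For metal A (φ₁ = 2.69 eV):
KE₁ = E - φ₁ = 6.1868 - 2.69 = 3.4968 eV

For surface S (φ₂ = 3.86 eV):
KE₂ = E - φ₂ = 6.1868 - 3.86 = 2.3268 eV

Difference:
ΔKE = KE₁ - KE₂ = 3.4968 - 2.3268 = 1.1700 eV

Note: The difference equals the difference in work functions: 3.86 - 2.69 = 1.17 eV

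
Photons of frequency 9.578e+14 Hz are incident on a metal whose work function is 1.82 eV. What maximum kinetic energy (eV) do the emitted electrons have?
2.1411 eV

Using Einstein's photoelectric equation: KE_max = hf - φ

First, calculate the photon energy:
E_photon = hf = (6.626×10⁻³⁴ J·s)(9.578e+14 Hz)
E_photon = 3.9611 eV

Then, the maximum kinetic energy:
KE_max = E_photon - φ = 3.9611 eV - 1.82 eV = 2.1411 eV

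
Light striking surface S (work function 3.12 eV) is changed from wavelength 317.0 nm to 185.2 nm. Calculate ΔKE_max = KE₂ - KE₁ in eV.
2.7834 eV

Using Einstein's equation: KE_max = hc/λ - φ

For λ₁ = 317.0 nm:
KE₁ = hc/λ₁ - φ = 3.9112 - 3.12 = 0.7912 eV

For λ₂ = 185.2 nm:
KE₂ = hc/λ₂ - φ = 6.6946 - 3.12 = 3.5746 eV

Change in KE:
ΔKE = KE₂ - KE₁ = 3.5746 - 0.7912 = 2.7834 eV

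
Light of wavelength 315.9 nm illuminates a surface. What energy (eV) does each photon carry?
3.9248 eV

Using E = hf = hc/λ:

E = hc/λ = (6.626×10⁻³⁴ J·s)(3×10⁸ m/s) / (315.9×10⁻⁹ m)
E = 3.9248 eV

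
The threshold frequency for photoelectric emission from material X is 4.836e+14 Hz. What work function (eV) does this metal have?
2.00 eV

At the threshold frequency, photon energy equals work function:
φ = hf₀

Calculating:
φ = (6.626×10⁻³⁴ J·s)(4.836e+14 Hz)
φ = 2.00 eV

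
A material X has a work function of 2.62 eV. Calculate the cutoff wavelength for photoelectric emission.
473.22 nm

The threshold wavelength is when the photon energy equals the work function:
hc/λ₀ = φ

Solving for λ₀:
λ₀ = hc/φ = (6.626×10⁻³⁴ J·s)(3×10⁸ m/s) / (2.62 eV × 1.602×10⁻¹⁹ J/eV)
λ₀ = 473.22 nm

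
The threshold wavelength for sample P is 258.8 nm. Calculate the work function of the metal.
4.79 eV

At the threshold wavelength, photon energy equals work function:
φ = hc/λ₀

Calculating:
φ = (6.626×10⁻³⁴ J·s)(3×10⁸ m/s) / (258.8×10⁻⁹ m)
φ = 4.79 eV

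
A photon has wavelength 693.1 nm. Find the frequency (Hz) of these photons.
4.3254e+14 Hz

Using the wave equation: c = fλ

Solving for frequency:
f = c/λ = (3×10⁸ m/s) / (693.1×10⁻⁹ m)
f = 4.3254e+14 Hz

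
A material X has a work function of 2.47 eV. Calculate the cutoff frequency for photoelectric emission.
5.9724e+14 Hz

The threshold frequency is when the photon energy equals the work function:
hf₀ = φ

Solving for f₀:
f₀ = φ/h = (2.47 eV × 1.602×10⁻¹⁹ J/eV) / (6.626×10⁻³⁴ J·s)
f₀ = 5.9724e+14 Hz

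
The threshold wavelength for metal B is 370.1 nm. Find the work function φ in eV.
3.35 eV

At the threshold wavelength, photon energy equals work function:
φ = hc/λ₀

Calculating:
φ = (6.626×10⁻³⁴ J·s)(3×10⁸ m/s) / (370.1×10⁻⁹ m)
φ = 3.35 eV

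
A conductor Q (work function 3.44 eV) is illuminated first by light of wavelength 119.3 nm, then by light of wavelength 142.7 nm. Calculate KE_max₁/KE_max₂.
1.3247

Using Einstein's equation: KE_max = hc/λ - φ

For λ₁ = 119.3 nm:
E₁ = hc/λ₁ = 10.3926 eV
KE₁ = E₁ - φ = 10.3926 - 3.44 = 6.9526 eV

For λ₂ = 142.7 nm:
E₂ = hc/λ₂ = 8.6885 eV
KE₂ = E₂ - φ = 8.6885 - 3.44 = 5.2485 eV

Ratio: KE₁/KE₂ = 6.9526/5.2485 = 1.3247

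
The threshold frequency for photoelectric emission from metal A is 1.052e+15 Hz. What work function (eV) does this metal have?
4.35 eV

At the threshold frequency, photon energy equals work function:
φ = hf₀

Calculating:
φ = (6.626×10⁻³⁴ J·s)(1.052e+15 Hz)
φ = 4.35 eV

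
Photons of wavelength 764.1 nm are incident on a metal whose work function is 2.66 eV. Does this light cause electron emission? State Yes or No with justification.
No

For photoemission, the photon energy must exceed the work function.

Photon energy: E = hc/λ = 1.6226 eV
Work function: φ = 2.66 eV

Since E_photon (1.6226 eV) < φ (2.66 eV), photoemission will NOT occur.
The threshold wavelength is λ₀ = hc/φ = 466.1 nm.
Since 764.1 nm > 466.1 nm, the photons lack sufficient energy.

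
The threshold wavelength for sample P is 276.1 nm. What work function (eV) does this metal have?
4.49 eV

At the threshold wavelength, photon energy equals work function:
φ = hc/λ₀

Calculating:
φ = (6.626×10⁻³⁴ J·s)(3×10⁸ m/s) / (276.1×10⁻⁹ m)
φ = 4.49 eV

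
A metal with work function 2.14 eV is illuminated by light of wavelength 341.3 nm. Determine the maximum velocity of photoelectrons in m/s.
7.2462e+05 m/s

First, find the maximum kinetic energy:
E_photon = hc/λ = 3.6327 eV
KE_max = E_photon - φ = 3.6327 - 2.14 = 1.4927 eV

Convert to Joules: KE_max = 1.4927 × 1.602×10⁻¹⁹ J = 2.3916e-19 J

Then use KE = ½mv² to find velocity:
v = √(2·KE/m) = √(2 × 2.3916e-19 J / 9.109e-31 kg)
v = 7.2462e+05 m/s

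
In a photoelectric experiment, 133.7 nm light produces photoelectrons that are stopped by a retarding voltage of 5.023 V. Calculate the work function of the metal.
4.25 eV

The stopping potential gives the maximum kinetic energy: KE_max = eV_s = 5.023 eV

From Einstein's photoelectric equation: KE_max = hc/λ - φ
Rearranging: φ = hc/λ - KE_max

Calculate photon energy:
E_photon = hc/λ = (6.626×10⁻³⁴ J·s)(3×10⁸ m/s) / (133.7×10⁻⁹ m) = 9.2733 eV

Therefore:
φ = 9.2733 - 5.023 = 4.25 eV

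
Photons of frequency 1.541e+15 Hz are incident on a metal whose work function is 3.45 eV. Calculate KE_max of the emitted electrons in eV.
2.9231 eV

Using Einstein's photoelectric equation: KE_max = hf - φ

First, calculate the photon energy:
E_photon = hf = (6.626×10⁻³⁴ J·s)(1.541e+15 Hz)
E_photon = 6.3731 eV

Then, the maximum kinetic energy:
KE_max = E_photon - φ = 6.3731 eV - 3.45 eV = 2.9231 eV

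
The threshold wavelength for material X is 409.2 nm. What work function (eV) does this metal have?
3.03 eV

At the threshold wavelength, photon energy equals work function:
φ = hc/λ₀

Calculating:
φ = (6.626×10⁻³⁴ J·s)(3×10⁸ m/s) / (409.2×10⁻⁹ m)
φ = 3.03 eV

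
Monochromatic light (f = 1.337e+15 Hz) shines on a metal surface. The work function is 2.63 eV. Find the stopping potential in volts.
2.8994 V

The stopping potential V_s satisfies: eV_s = KE_max

First, find KE_max using Einstein's equation:
E_photon = hf = (6.626×10⁻³⁴ J·s)(1.337e+15 Hz) = 5.5294 eV
KE_max = E_photon - φ = 5.5294 - 2.63 = 2.8994 eV

Since eV_s = KE_max:
V_s = KE_max/e = 2.8994 V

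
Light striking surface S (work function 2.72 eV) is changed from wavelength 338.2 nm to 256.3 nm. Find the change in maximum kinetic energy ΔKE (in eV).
1.1715 eV

Using Einstein's equation: KE_max = hc/λ - φ

For λ₁ = 338.2 nm:
KE₁ = hc/λ₁ - φ = 3.6660 - 2.72 = 0.9460 eV

For λ₂ = 256.3 nm:
KE₂ = hc/λ₂ - φ = 4.8375 - 2.72 = 2.1175 eV

Change in KE:
ΔKE = KE₂ - KE₁ = 2.1175 - 0.9460 = 1.1715 eV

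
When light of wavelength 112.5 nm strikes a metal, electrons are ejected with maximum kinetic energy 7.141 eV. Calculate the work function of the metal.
3.88 eV

From Einstein's photoelectric equation: KE_max = hf - φ = hc/λ - φ

Rearranging for φ:
φ = hc/λ - KE_max

Calculate photon energy:
E_photon = hc/λ = 11.0208 eV

Therefore:
φ = 11.0208 - 7.141 = 3.88 eV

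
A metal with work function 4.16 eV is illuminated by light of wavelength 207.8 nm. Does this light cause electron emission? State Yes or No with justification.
Yes

For photoemission, the photon energy must exceed the work function.

Photon energy: E = hc/λ = 5.9665 eV
Work function: φ = 4.16 eV

Since E_photon (5.9665 eV) > φ (4.16 eV), photoemission WILL occur.
The threshold wavelength is λ₀ = hc/φ = 298.0 nm.
Since 207.8 nm < 298.0 nm, the light has sufficient energy.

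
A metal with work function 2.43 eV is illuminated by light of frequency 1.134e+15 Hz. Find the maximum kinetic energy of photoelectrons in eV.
2.2598 eV

Using Einstein's photoelectric equation: KE_max = hf - φ

First, calculate the photon energy:
E_photon = hf = (6.626×10⁻³⁴ J·s)(1.134e+15 Hz)
E_photon = 4.6898 eV

Then, the maximum kinetic energy:
KE_max = E_photon - φ = 4.6898 eV - 2.43 eV = 2.2598 eV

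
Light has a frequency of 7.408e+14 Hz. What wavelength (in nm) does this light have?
404.69 nm

Using the wave equation: c = fλ

Solving for wavelength:
λ = c/f = (3×10⁸ m/s) / (7.408e+14 Hz)
λ = 404.69 nm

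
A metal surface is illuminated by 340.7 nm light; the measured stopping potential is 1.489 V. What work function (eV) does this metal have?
2.15 eV

The stopping potential gives the maximum kinetic energy: KE_max = eV_s = 1.489 eV

From Einstein's photoelectric equation: KE_max = hc/λ - φ
Rearranging: φ = hc/λ - KE_max

Calculate photon energy:
E_photon = hc/λ = (6.626×10⁻³⁴ J·s)(3×10⁸ m/s) / (340.7×10⁻⁹ m) = 3.6391 eV

Therefore:
φ = 3.6391 - 1.489 = 2.15 eV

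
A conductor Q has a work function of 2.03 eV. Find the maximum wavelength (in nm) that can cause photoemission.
610.76 nm

The threshold wavelength is when the photon energy equals the work function:
hc/λ₀ = φ

Solving for λ₀:
λ₀ = hc/φ = (6.626×10⁻³⁴ J·s)(3×10⁸ m/s) / (2.03 eV × 1.602×10⁻¹⁹ J/eV)
λ₀ = 610.76 nm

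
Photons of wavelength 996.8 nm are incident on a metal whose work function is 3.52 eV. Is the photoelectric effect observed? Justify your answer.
No

For photoemission, the photon energy must exceed the work function.

Photon energy: E = hc/λ = 1.2438 eV
Work function: φ = 3.52 eV

Since E_photon (1.2438 eV) < φ (3.52 eV), photoemission will NOT occur.
The threshold wavelength is λ₀ = hc/φ = 352.2 nm.
Since 996.8 nm > 352.2 nm, the photons lack sufficient energy.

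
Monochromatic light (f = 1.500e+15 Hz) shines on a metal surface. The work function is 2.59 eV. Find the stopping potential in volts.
3.6135 V

The stopping potential V_s satisfies: eV_s = KE_max

First, find KE_max using Einstein's equation:
E_photon = hf = (6.626×10⁻³⁴ J·s)(1.500e+15 Hz) = 6.2035 eV
KE_max = E_photon - φ = 6.2035 - 2.59 = 3.6135 eV

Since eV_s = KE_max:
V_s = KE_max/e = 3.6135 V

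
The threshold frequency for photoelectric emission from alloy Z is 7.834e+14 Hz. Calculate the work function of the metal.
3.24 eV

At the threshold frequency, photon energy equals work function:
φ = hf₀

Calculating:
φ = (6.626×10⁻³⁴ J·s)(7.834e+14 Hz)
φ = 3.24 eV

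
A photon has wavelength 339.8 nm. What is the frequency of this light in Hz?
8.8226e+14 Hz

Using the wave equation: c = fλ

Solving for frequency:
f = c/λ = (3×10⁸ m/s) / (339.8×10⁻⁹ m)
f = 8.8226e+14 Hz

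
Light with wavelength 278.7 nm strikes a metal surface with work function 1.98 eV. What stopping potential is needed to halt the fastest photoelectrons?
2.4687 V

The stopping potential V_s satisfies: eV_s = KE_max

First, find KE_max using Einstein's equation:
E_photon = hc/λ = 4.4487 eV
KE_max = E_photon - φ = 4.4487 - 1.98 = 2.4687 eV

Since eV_s = KE_max:
V_s = KE_max/e = 2.4687 V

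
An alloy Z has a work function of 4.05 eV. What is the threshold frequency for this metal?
9.7929e+14 Hz

The threshold frequency is when the photon energy equals the work function:
hf₀ = φ

Solving for f₀:
f₀ = φ/h = (4.05 eV × 1.602×10⁻¹⁹ J/eV) / (6.626×10⁻³⁴ J·s)
f₀ = 9.7929e+14 Hz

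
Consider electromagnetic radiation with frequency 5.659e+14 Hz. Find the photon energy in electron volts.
2.3404 eV

Using E = hf:

E = hf = (6.626×10⁻³⁴ J·s)(5.659e+14 Hz)
E = 2.3404 eV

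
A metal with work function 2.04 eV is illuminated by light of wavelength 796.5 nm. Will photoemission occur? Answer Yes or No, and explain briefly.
No

For photoemission, the photon energy must exceed the work function.

Photon energy: E = hc/λ = 1.5566 eV
Work function: φ = 2.04 eV

Since E_photon (1.5566 eV) < φ (2.04 eV), photoemission will NOT occur.
The threshold wavelength is λ₀ = hc/φ = 607.8 nm.
Since 796.5 nm > 607.8 nm, the photons lack sufficient energy.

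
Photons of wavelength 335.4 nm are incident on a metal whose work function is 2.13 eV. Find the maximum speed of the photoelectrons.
7.4234e+05 m/s

First, find the maximum kinetic energy:
E_photon = hc/λ = 3.6966 eV
KE_max = E_photon - φ = 3.6966 - 2.13 = 1.5666 eV

Convert to Joules: KE_max = 1.5666 × 1.602×10⁻¹⁹ J = 2.5100e-19 J

Then use KE = ½mv² to find velocity:
v = √(2·KE/m) = √(2 × 2.5100e-19 J / 9.109e-31 kg)
v = 7.4234e+05 m/s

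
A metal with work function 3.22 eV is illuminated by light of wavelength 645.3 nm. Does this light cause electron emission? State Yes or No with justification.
No

For photoemission, the photon energy must exceed the work function.

Photon energy: E = hc/λ = 1.9213 eV
Work function: φ = 3.22 eV

Since E_photon (1.9213 eV) < φ (3.22 eV), photoemission will NOT occur.
The threshold wavelength is λ₀ = hc/φ = 385.0 nm.
Since 645.3 nm > 385.0 nm, the photons lack sufficient energy.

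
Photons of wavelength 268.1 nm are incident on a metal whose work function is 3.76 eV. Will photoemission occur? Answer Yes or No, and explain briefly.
Yes

For photoemission, the photon energy must exceed the work function.

Photon energy: E = hc/λ = 4.6246 eV
Work function: φ = 3.76 eV

Since E_photon (4.6246 eV) > φ (3.76 eV), photoemission WILL occur.
The threshold wavelength is λ₀ = hc/φ = 329.7 nm.
Since 268.1 nm < 329.7 nm, the light has sufficient energy.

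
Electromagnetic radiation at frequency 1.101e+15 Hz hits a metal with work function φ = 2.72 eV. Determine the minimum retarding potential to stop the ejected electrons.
1.8334 V

The stopping potential V_s satisfies: eV_s = KE_max

First, find KE_max using Einstein's equation:
E_photon = hf = (6.626×10⁻³⁴ J·s)(1.101e+15 Hz) = 4.5534 eV
KE_max = E_photon - φ = 4.5534 - 2.72 = 1.8334 eV

Since eV_s = KE_max:
V_s = KE_max/e = 1.8334 V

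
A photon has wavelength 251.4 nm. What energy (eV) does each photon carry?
4.9318 eV

Using E = hf = hc/λ:

E = hc/λ = (6.626×10⁻³⁴ J·s)(3×10⁸ m/s) / (251.4×10⁻⁹ m)
E = 4.9318 eV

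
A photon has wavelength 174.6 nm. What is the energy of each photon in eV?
7.1010 eV

Using E = hf = hc/λ:

E = hc/λ = (6.626×10⁻³⁴ J·s)(3×10⁸ m/s) / (174.6×10⁻⁹ m)
E = 7.1010 eV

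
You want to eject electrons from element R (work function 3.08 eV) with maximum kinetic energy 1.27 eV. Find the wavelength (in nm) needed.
285.02 nm

From Einstein's equation: KE_max = hc/λ - φ

Rearranging for λ:
hc/λ = KE_max + φ
λ = hc/(KE_max + φ)

Required photon energy:
E_photon = KE_max + φ = 1.27 + 3.08 = 4.35 eV

Required wavelength:
λ = hc/E_photon = (6.626×10⁻³⁴)(3×10⁸) / (4.35 × 1.602×10⁻¹⁹)
λ = 285.02 nm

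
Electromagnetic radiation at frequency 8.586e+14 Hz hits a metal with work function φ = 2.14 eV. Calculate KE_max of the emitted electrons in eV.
1.4109 eV

Using Einstein's photoelectric equation: KE_max = hf - φ

First, calculate the photon energy:
E_photon = hf = (6.626×10⁻³⁴ J·s)(8.586e+14 Hz)
E_photon = 3.5509 eV

Then, the maximum kinetic energy:
KE_max = E_photon - φ = 3.5509 eV - 2.14 eV = 1.4109 eV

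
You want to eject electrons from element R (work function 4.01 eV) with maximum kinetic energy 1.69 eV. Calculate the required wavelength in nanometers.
217.52 nm

From Einstein's equation: KE_max = hc/λ - φ

Rearranging for λ:
hc/λ = KE_max + φ
λ = hc/(KE_max + φ)

Required photon energy:
E_photon = KE_max + φ = 1.69 + 4.01 = 5.70 eV

Required wavelength:
λ = hc/E_photon = (6.626×10⁻³⁴)(3×10⁸) / (5.70 × 1.602×10⁻¹⁹)
λ = 217.52 nm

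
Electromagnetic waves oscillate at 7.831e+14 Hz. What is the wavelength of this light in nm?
382.83 nm

Using the wave equation: c = fλ

Solving for wavelength:
λ = c/f = (3×10⁸ m/s) / (7.831e+14 Hz)
λ = 382.83 nm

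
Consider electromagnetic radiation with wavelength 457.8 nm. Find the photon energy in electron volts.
2.7083 eV

Using E = hf = hc/λ:

E = hc/λ = (6.626×10⁻³⁴ J·s)(3×10⁸ m/s) / (457.8×10⁻⁹ m)
E = 2.7083 eV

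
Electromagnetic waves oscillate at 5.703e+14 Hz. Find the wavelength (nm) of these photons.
525.68 nm

Using the wave equation: c = fλ

Solving for wavelength:
λ = c/f = (3×10⁸ m/s) / (5.703e+14 Hz)
λ = 525.68 nm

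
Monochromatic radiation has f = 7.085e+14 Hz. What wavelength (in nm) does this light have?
423.14 nm

Using the wave equation: c = fλ

Solving for wavelength:
λ = c/f = (3×10⁸ m/s) / (7.085e+14 Hz)
λ = 423.14 nm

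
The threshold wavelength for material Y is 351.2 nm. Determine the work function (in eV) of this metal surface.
3.53 eV

At the threshold wavelength, photon energy equals work function:
φ = hc/λ₀

Calculating:
φ = (6.626×10⁻³⁴ J·s)(3×10⁸ m/s) / (351.2×10⁻⁹ m)
φ = 3.53 eV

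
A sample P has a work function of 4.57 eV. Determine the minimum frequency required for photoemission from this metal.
1.1050e+15 Hz

The threshold frequency is when the photon energy equals the work function:
hf₀ = φ

Solving for f₀:
f₀ = φ/h = (4.57 eV × 1.602×10⁻¹⁹ J/eV) / (6.626×10⁻³⁴ J·s)
f₀ = 1.1050e+15 Hz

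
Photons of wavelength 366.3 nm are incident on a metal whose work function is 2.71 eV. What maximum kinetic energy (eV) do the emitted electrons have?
0.6748 eV

Using Einstein's photoelectric equation: KE_max = hf - φ = hc/λ - φ

First, calculate the photon energy:
E_photon = hc/λ = (6.626×10⁻³⁴ J·s)(3×10⁸ m/s) / (366.3×10⁻⁹ m)
E_photon = 3.3848 eV

Then, the maximum kinetic energy:
KE_max = E_photon - φ = 3.3848 eV - 2.71 eV = 0.6748 eV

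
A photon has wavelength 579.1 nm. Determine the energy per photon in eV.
2.1410 eV

Using E = hf = hc/λ:

E = hc/λ = (6.626×10⁻³⁴ J·s)(3×10⁸ m/s) / (579.1×10⁻⁹ m)
E = 2.1410 eV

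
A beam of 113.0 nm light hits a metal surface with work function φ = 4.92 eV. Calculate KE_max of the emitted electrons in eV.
6.0521 eV

Using Einstein's photoelectric equation: KE_max = hf - φ = hc/λ - φ

First, calculate the photon energy:
E_photon = hc/λ = (6.626×10⁻³⁴ J·s)(3×10⁸ m/s) / (113.0×10⁻⁹ m)
E_photon = 10.9721 eV

Then, the maximum kinetic energy:
KE_max = E_photon - φ = 10.9721 eV - 4.92 eV = 6.0521 eV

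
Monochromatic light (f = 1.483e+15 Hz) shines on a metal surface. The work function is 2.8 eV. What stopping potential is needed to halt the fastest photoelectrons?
3.3332 V

The stopping potential V_s satisfies: eV_s = KE_max

First, find KE_max using Einstein's equation:
E_photon = hf = (6.626×10⁻³⁴ J·s)(1.483e+15 Hz) = 6.1332 eV
KE_max = E_photon - φ = 6.1332 - 2.8 = 3.3332 eV

Since eV_s = KE_max:
V_s = KE_max/e = 3.3332 V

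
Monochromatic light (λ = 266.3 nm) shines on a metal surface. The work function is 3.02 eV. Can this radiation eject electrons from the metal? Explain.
Yes

For photoemission, the photon energy must exceed the work function.

Photon energy: E = hc/λ = 4.6558 eV
Work function: φ = 3.02 eV

Since E_photon (4.6558 eV) > φ (3.02 eV), photoemission WILL occur.
The threshold wavelength is λ₀ = hc/φ = 410.5 nm.
Since 266.3 nm < 410.5 nm, the light has sufficient energy.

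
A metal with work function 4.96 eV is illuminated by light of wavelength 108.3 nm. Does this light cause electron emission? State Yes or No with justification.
Yes

For photoemission, the photon energy must exceed the work function.

Photon energy: E = hc/λ = 11.4482 eV
Work function: φ = 4.96 eV

Since E_photon (11.4482 eV) > φ (4.96 eV), photoemission WILL occur.
The threshold wavelength is λ₀ = hc/φ = 250.0 nm.
Since 108.3 nm < 250.0 nm, the light has sufficient energy.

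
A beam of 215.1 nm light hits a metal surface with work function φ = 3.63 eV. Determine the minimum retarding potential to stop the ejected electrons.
2.1340 V

The stopping potential V_s satisfies: eV_s = KE_max

First, find KE_max using Einstein's equation:
E_photon = hc/λ = 5.7640 eV
KE_max = E_photon - φ = 5.7640 - 3.63 = 2.1340 eV

Since eV_s = KE_max:
V_s = KE_max/e = 2.1340 V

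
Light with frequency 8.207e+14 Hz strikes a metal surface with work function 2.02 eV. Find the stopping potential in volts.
1.3741 V

The stopping potential V_s satisfies: eV_s = KE_max

First, find KE_max using Einstein's equation:
E_photon = hf = (6.626×10⁻³⁴ J·s)(8.207e+14 Hz) = 3.3941 eV
KE_max = E_photon - φ = 3.3941 - 2.02 = 1.3741 eV

Since eV_s = KE_max:
V_s = KE_max/e = 1.3741 V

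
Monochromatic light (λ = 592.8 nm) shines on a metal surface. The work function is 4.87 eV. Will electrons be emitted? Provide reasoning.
No

For photoemission, the photon energy must exceed the work function.

Photon energy: E = hc/λ = 2.0915 eV
Work function: φ = 4.87 eV

Since E_photon (2.0915 eV) < φ (4.87 eV), photoemission will NOT occur.
The threshold wavelength is λ₀ = hc/φ = 254.6 nm.
Since 592.8 nm > 254.6 nm, the photons lack sufficient energy.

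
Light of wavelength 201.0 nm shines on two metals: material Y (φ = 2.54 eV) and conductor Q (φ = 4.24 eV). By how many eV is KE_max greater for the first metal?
1.7000 eV

Using KE_max = hc/λ - φ for each metal:

Photon energy: E = hc/λ = 6.1684 eV

For material Y (φ₁ = 2.54 eV):
KE₁ = E - φ₁ = 6.1684 - 2.54 = 3.6284 eV

For conductor Q (φ₂ = 4.24 eV):
KE₂ = E - φ₂ = 6.1684 - 4.24 = 1.9284 eV

Difference:
ΔKE = KE₁ - KE₂ = 3.6284 - 1.9284 = 1.7000 eV

Note: The difference equals the difference in work functions: 4.24 - 2.54 = 1.70 eV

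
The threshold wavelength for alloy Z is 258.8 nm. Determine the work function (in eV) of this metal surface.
4.79 eV

At the threshold wavelength, photon energy equals work function:
φ = hc/λ₀

Calculating:
φ = (6.626×10⁻³⁴ J·s)(3×10⁸ m/s) / (258.8×10⁻⁹ m)
φ = 4.79 eV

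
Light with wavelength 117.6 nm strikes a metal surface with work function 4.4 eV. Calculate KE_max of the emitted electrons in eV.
6.1429 eV

Using Einstein's photoelectric equation: KE_max = hf - φ = hc/λ - φ

First, calculate the photon energy:
E_photon = hc/λ = (6.626×10⁻³⁴ J·s)(3×10⁸ m/s) / (117.6×10⁻⁹ m)
E_photon = 10.5429 eV

Then, the maximum kinetic energy:
KE_max = E_photon - φ = 10.5429 eV - 4.4 eV = 6.1429 eV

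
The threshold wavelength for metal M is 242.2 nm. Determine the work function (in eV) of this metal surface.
5.12 eV

At the threshold wavelength, photon energy equals work function:
φ = hc/λ₀

Calculating:
φ = (6.626×10⁻³⁴ J·s)(3×10⁸ m/s) / (242.2×10⁻⁹ m)
φ = 5.12 eV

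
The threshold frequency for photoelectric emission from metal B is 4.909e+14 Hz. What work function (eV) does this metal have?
2.03 eV

At the threshold frequency, photon energy equals work function:
φ = hf₀

Calculating:
φ = (6.626×10⁻³⁴ J·s)(4.909e+14 Hz)
φ = 2.03 eV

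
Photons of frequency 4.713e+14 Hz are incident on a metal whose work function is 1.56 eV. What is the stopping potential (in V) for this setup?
0.3891 V

The stopping potential V_s satisfies: eV_s = KE_max

First, find KE_max using Einstein's equation:
E_photon = hf = (6.626×10⁻³⁴ J·s)(4.713e+14 Hz) = 1.9491 eV
KE_max = E_photon - φ = 1.9491 - 1.56 = 0.3891 eV

Since eV_s = KE_max:
V_s = KE_max/e = 0.3891 V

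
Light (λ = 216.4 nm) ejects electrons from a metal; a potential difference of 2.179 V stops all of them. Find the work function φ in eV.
3.55 eV

The stopping potential gives the maximum kinetic energy: KE_max = eV_s = 2.179 eV

From Einstein's photoelectric equation: KE_max = hc/λ - φ
Rearranging: φ = hc/λ - KE_max

Calculate photon energy:
E_photon = hc/λ = (6.626×10⁻³⁴ J·s)(3×10⁸ m/s) / (216.4×10⁻⁹ m) = 5.7294 eV

Therefore:
φ = 5.7294 - 2.179 = 3.55 eV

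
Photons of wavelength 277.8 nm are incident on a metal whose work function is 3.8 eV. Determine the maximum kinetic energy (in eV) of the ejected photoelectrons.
0.6631 eV

Using Einstein's photoelectric equation: KE_max = hf - φ = hc/λ - φ

First, calculate the photon energy:
E_photon = hc/λ = (6.626×10⁻³⁴ J·s)(3×10⁸ m/s) / (277.8×10⁻⁹ m)
E_photon = 4.4631 eV

Then, the maximum kinetic energy:
KE_max = E_photon - φ = 4.4631 eV - 3.8 eV = 0.6631 eV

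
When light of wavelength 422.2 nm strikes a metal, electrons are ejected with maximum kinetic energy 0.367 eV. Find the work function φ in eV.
2.57 eV

From Einstein's photoelectric equation: KE_max = hf - φ = hc/λ - φ

Rearranging for φ:
φ = hc/λ - KE_max

Calculate photon energy:
E_photon = hc/λ = 2.9366 eV

Therefore:
φ = 2.9366 - 0.367 = 2.57 eV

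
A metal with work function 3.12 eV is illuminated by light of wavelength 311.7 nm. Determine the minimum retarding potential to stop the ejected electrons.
0.8577 V

The stopping potential V_s satisfies: eV_s = KE_max

First, find KE_max using Einstein's equation:
E_photon = hc/λ = 3.9777 eV
KE_max = E_photon - φ = 3.9777 - 3.12 = 0.8577 eV

Since eV_s = KE_max:
V_s = KE_max/e = 0.8577 V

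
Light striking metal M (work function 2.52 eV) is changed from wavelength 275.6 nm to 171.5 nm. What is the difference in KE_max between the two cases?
2.7307 eV

Using Einstein's equation: KE_max = hc/λ - φ

For λ₁ = 275.6 nm:
KE₁ = hc/λ₁ - φ = 4.4987 - 2.52 = 1.9787 eV

For λ₂ = 171.5 nm:
KE₂ = hc/λ₂ - φ = 7.2294 - 2.52 = 4.7094 eV

Change in KE:
ΔKE = KE₂ - KE₁ = 4.7094 - 1.9787 = 2.7307 eV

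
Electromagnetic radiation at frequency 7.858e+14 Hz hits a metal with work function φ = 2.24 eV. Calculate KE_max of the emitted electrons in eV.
1.0098 eV

Using Einstein's photoelectric equation: KE_max = hf - φ

First, calculate the photon energy:
E_photon = hf = (6.626×10⁻³⁴ J·s)(7.858e+14 Hz)
E_photon = 3.2498 eV

Then, the maximum kinetic energy:
KE_max = E_photon - φ = 3.2498 eV - 2.24 eV = 1.0098 eV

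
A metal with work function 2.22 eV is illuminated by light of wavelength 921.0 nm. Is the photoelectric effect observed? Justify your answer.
No

For photoemission, the photon energy must exceed the work function.

Photon energy: E = hc/λ = 1.3462 eV
Work function: φ = 2.22 eV

Since E_photon (1.3462 eV) < φ (2.22 eV), photoemission will NOT occur.
The threshold wavelength is λ₀ = hc/φ = 558.5 nm.
Since 921.0 nm > 558.5 nm, the photons lack sufficient energy.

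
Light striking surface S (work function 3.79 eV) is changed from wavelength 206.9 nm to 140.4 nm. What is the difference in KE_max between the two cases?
2.8383 eV

Using Einstein's equation: KE_max = hc/λ - φ

For λ₁ = 206.9 nm:
KE₁ = hc/λ₁ - φ = 5.9925 - 3.79 = 2.2025 eV

For λ₂ = 140.4 nm:
KE₂ = hc/λ₂ - φ = 8.8308 - 3.79 = 5.0408 eV

Change in KE:
ΔKE = KE₂ - KE₁ = 5.0408 - 2.2025 = 2.8383 eV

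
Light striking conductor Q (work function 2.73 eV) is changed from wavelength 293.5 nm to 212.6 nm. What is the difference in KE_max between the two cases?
1.6075 eV

Using Einstein's equation: KE_max = hc/λ - φ

For λ₁ = 293.5 nm:
KE₁ = hc/λ₁ - φ = 4.2243 - 2.73 = 1.4943 eV

For λ₂ = 212.6 nm:
KE₂ = hc/λ₂ - φ = 5.8318 - 2.73 = 3.1018 eV

Change in KE:
ΔKE = KE₂ - KE₁ = 3.1018 - 1.4943 = 1.6075 eV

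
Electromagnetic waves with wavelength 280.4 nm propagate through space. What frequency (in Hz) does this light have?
1.0692e+15 Hz

Using the wave equation: c = fλ

Solving for frequency:
f = c/λ = (3×10⁸ m/s) / (280.4×10⁻⁹ m)
f = 1.0692e+15 Hz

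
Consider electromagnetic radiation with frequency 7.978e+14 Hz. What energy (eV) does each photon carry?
3.2994 eV

Using E = hf:

E = hf = (6.626×10⁻³⁴ J·s)(7.978e+14 Hz)
E = 3.2994 eV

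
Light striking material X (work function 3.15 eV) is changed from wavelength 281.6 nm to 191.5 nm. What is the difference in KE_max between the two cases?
2.0715 eV

Using Einstein's equation: KE_max = hc/λ - φ

For λ₁ = 281.6 nm:
KE₁ = hc/λ₁ - φ = 4.4028 - 3.15 = 1.2528 eV

For λ₂ = 191.5 nm:
KE₂ = hc/λ₂ - φ = 6.4744 - 3.15 = 3.3244 eV

Change in KE:
ΔKE = KE₂ - KE₁ = 3.3244 - 1.2528 = 2.0715 eV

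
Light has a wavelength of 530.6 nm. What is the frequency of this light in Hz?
5.6501e+14 Hz

Using the wave equation: c = fλ

Solving for frequency:
f = c/λ = (3×10⁸ m/s) / (530.6×10⁻⁹ m)
f = 5.6501e+14 Hz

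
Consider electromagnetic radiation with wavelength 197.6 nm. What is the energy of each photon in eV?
6.2745 eV

Using E = hf = hc/λ:

E = hc/λ = (6.626×10⁻³⁴ J·s)(3×10⁸ m/s) / (197.6×10⁻⁹ m)
E = 6.2745 eV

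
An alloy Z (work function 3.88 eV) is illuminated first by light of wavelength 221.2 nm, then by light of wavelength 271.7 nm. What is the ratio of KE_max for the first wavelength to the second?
2.5247

Using Einstein's equation: KE_max = hc/λ - φ

For λ₁ = 221.2 nm:
E₁ = hc/λ₁ = 5.6051 eV
KE₁ = E₁ - φ = 5.6051 - 3.88 = 1.7251 eV

For λ₂ = 271.7 nm:
E₂ = hc/λ₂ = 4.5633 eV
KE₂ = E₂ - φ = 4.5633 - 3.88 = 0.6833 eV

Ratio: KE₁/KE₂ = 1.7251/0.6833 = 2.5247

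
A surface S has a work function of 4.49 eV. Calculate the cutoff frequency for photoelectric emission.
1.0857e+15 Hz

The threshold frequency is when the photon energy equals the work function:
hf₀ = φ

Solving for f₀:
f₀ = φ/h = (4.49 eV × 1.602×10⁻¹⁹ J/eV) / (6.626×10⁻³⁴ J·s)
f₀ = 1.0857e+15 Hz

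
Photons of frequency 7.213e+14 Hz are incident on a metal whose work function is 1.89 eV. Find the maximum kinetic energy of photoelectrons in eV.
1.0931 eV

Using Einstein's photoelectric equation: KE_max = hf - φ

First, calculate the photon energy:
E_photon = hf = (6.626×10⁻³⁴ J·s)(7.213e+14 Hz)
E_photon = 2.9831 eV

Then, the maximum kinetic energy:
KE_max = E_photon - φ = 2.9831 eV - 1.89 eV = 1.0931 eV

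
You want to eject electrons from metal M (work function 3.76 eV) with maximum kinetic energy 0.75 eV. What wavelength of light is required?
274.91 nm

From Einstein's equation: KE_max = hc/λ - φ

Rearranging for λ:
hc/λ = KE_max + φ
λ = hc/(KE_max + φ)

Required photon energy:
E_photon = KE_max + φ = 0.75 + 3.76 = 4.51 eV

Required wavelength:
λ = hc/E_photon = (6.626×10⁻³⁴)(3×10⁸) / (4.51 × 1.602×10⁻¹⁹)
λ = 274.91 nm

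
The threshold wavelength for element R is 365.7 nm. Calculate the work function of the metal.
3.39 eV

At the threshold wavelength, photon energy equals work function:
φ = hc/λ₀

Calculating:
φ = (6.626×10⁻³⁴ J·s)(3×10⁸ m/s) / (365.7×10⁻⁹ m)
φ = 3.39 eV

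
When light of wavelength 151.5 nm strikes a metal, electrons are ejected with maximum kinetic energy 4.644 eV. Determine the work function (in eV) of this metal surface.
3.54 eV

From Einstein's photoelectric equation: KE_max = hf - φ = hc/λ - φ

Rearranging for φ:
φ = hc/λ - KE_max

Calculate photon energy:
E_photon = hc/λ = 8.1838 eV

Therefore:
φ = 8.1838 - 4.644 = 3.54 eV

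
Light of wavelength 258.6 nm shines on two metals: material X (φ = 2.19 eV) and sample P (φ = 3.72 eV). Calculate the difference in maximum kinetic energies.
1.5300 eV

Using KE_max = hc/λ - φ for each metal:

Photon energy: E = hc/λ = 4.7944 eV

For material X (φ₁ = 2.19 eV):
KE₁ = E - φ₁ = 4.7944 - 2.19 = 2.6044 eV

For sample P (φ₂ = 3.72 eV):
KE₂ = E - φ₂ = 4.7944 - 3.72 = 1.0744 eV

Difference:
ΔKE = KE₁ - KE₂ = 2.6044 - 1.0744 = 1.5300 eV

Note: The difference equals the difference in work functions: 3.72 - 2.19 = 1.53 eV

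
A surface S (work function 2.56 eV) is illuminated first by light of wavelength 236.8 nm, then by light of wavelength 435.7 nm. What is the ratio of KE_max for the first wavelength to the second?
9.3681

Using Einstein's equation: KE_max = hc/λ - φ

For λ₁ = 236.8 nm:
E₁ = hc/λ₁ = 5.2358 eV
KE₁ = E₁ - φ = 5.2358 - 2.56 = 2.6758 eV

For λ₂ = 435.7 nm:
E₂ = hc/λ₂ = 2.8456 eV
KE₂ = E₂ - φ = 2.8456 - 2.56 = 0.2856 eV

Ratio: KE₁/KE₂ = 2.6758/0.2856 = 9.3681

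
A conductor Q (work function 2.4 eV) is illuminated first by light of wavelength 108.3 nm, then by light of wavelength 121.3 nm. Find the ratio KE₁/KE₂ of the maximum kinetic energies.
1.1569

Using Einstein's equation: KE_max = hc/λ - φ

For λ₁ = 108.3 nm:
E₁ = hc/λ₁ = 11.4482 eV
KE₁ = E₁ - φ = 11.4482 - 2.4 = 9.0482 eV

For λ₂ = 121.3 nm:
E₂ = hc/λ₂ = 10.2213 eV
KE₂ = E₂ - φ = 10.2213 - 2.4 = 7.8213 eV

Ratio: KE₁/KE₂ = 9.0482/7.8213 = 1.1569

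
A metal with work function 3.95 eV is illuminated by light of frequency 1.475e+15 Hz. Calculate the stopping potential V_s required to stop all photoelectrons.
2.1501 V

The stopping potential V_s satisfies: eV_s = KE_max

First, find KE_max using Einstein's equation:
E_photon = hf = (6.626×10⁻³⁴ J·s)(1.475e+15 Hz) = 6.1001 eV
KE_max = E_photon - φ = 6.1001 - 3.95 = 2.1501 eV

Since eV_s = KE_max:
V_s = KE_max/e = 2.1501 V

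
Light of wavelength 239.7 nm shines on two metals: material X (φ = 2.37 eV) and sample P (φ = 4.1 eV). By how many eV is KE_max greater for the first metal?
1.7300 eV

Using KE_max = hc/λ - φ for each metal:

Photon energy: E = hc/λ = 5.1725 eV

For material X (φ₁ = 2.37 eV):
KE₁ = E - φ₁ = 5.1725 - 2.37 = 2.8025 eV

For sample P (φ₂ = 4.1 eV):
KE₂ = E - φ₂ = 5.1725 - 4.1 = 1.0725 eV

Difference:
ΔKE = KE₁ - KE₂ = 2.8025 - 1.0725 = 1.7300 eV

Note: The difference equals the difference in work functions: 4.1 - 2.37 = 1.73 eV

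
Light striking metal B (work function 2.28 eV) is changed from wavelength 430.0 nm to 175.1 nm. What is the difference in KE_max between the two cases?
4.1974 eV

Using Einstein's equation: KE_max = hc/λ - φ

For λ₁ = 430.0 nm:
KE₁ = hc/λ₁ - φ = 2.8834 - 2.28 = 0.6034 eV

For λ₂ = 175.1 nm:
KE₂ = hc/λ₂ - φ = 7.0808 - 2.28 = 4.8008 eV

Change in KE:
ΔKE = KE₂ - KE₁ = 4.8008 - 0.6034 = 4.1974 eV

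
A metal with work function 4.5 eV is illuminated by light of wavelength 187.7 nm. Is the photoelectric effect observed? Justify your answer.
Yes

For photoemission, the photon energy must exceed the work function.

Photon energy: E = hc/λ = 6.6054 eV
Work function: φ = 4.5 eV

Since E_photon (6.6054 eV) > φ (4.5 eV), photoemission WILL occur.
The threshold wavelength is λ₀ = hc/φ = 275.5 nm.
Since 187.7 nm < 275.5 nm, the light has sufficient energy.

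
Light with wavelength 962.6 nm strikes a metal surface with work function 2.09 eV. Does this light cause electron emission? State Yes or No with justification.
No

For photoemission, the photon energy must exceed the work function.

Photon energy: E = hc/λ = 1.2880 eV
Work function: φ = 2.09 eV

Since E_photon (1.2880 eV) < φ (2.09 eV), photoemission will NOT occur.
The threshold wavelength is λ₀ = hc/φ = 593.2 nm.
Since 962.6 nm > 593.2 nm, the photons lack sufficient energy.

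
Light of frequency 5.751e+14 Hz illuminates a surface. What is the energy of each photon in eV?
2.3784 eV

Using E = hf:

E = hf = (6.626×10⁻³⁴ J·s)(5.751e+14 Hz)
E = 2.3784 eV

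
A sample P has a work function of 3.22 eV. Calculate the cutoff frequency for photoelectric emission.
7.7859e+14 Hz

The threshold frequency is when the photon energy equals the work function:
hf₀ = φ

Solving for f₀:
f₀ = φ/h = (3.22 eV × 1.602×10⁻¹⁹ J/eV) / (6.626×10⁻³⁴ J·s)
f₀ = 7.7859e+14 Hz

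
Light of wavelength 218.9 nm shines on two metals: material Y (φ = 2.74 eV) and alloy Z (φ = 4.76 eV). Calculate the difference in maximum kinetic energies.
2.0200 eV

Using KE_max = hc/λ - φ for each metal:

Photon energy: E = hc/λ = 5.6640 eV

For material Y (φ₁ = 2.74 eV):
KE₁ = E - φ₁ = 5.6640 - 2.74 = 2.9240 eV

For alloy Z (φ₂ = 4.76 eV):
KE₂ = E - φ₂ = 5.6640 - 4.76 = 0.9040 eV

Difference:
ΔKE = KE₁ - KE₂ = 2.9240 - 0.9040 = 2.0200 eV

Note: The difference equals the difference in work functions: 4.76 - 2.74 = 2.02 eV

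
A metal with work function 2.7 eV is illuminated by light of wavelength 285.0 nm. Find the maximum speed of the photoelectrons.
7.6192e+05 m/s

First, find the maximum kinetic energy:
E_photon = hc/λ = 4.3503 eV
KE_max = E_photon - φ = 4.3503 - 2.7 = 1.6503 eV

Convert to Joules: KE_max = 1.6503 × 1.602×10⁻¹⁹ J = 2.6441e-19 J

Then use KE = ½mv² to find velocity:
v = √(2·KE/m) = √(2 × 2.6441e-19 J / 9.109e-31 kg)
v = 7.6192e+05 m/s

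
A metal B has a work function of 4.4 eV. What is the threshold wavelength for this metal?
281.78 nm

The threshold wavelength is when the photon energy equals the work function:
hc/λ₀ = φ

Solving for λ₀:
λ₀ = hc/φ = (6.626×10⁻³⁴ J·s)(3×10⁸ m/s) / (4.4 eV × 1.602×10⁻¹⁹ J/eV)
λ₀ = 281.78 nm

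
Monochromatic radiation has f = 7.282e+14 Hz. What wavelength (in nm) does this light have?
411.69 nm

Using the wave equation: c = fλ

Solving for wavelength:
λ = c/f = (3×10⁸ m/s) / (7.282e+14 Hz)
λ = 411.69 nm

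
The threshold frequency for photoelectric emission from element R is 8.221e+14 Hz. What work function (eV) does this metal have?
3.40 eV

At the threshold frequency, photon energy equals work function:
φ = hf₀

Calculating:
φ = (6.626×10⁻³⁴ J·s)(8.221e+14 Hz)
φ = 3.40 eV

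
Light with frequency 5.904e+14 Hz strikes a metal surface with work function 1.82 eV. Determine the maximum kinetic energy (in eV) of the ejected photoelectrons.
0.6217 eV

Using Einstein's photoelectric equation: KE_max = hf - φ

First, calculate the photon energy:
E_photon = hf = (6.626×10⁻³⁴ J·s)(5.904e+14 Hz)
E_photon = 2.4417 eV

Then, the maximum kinetic energy:
KE_max = E_photon - φ = 2.4417 eV - 1.82 eV = 0.6217 eV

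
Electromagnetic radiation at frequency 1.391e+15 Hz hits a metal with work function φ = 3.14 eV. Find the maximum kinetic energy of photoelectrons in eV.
2.6127 eV

Using Einstein's photoelectric equation: KE_max = hf - φ

First, calculate the photon energy:
E_photon = hf = (6.626×10⁻³⁴ J·s)(1.391e+15 Hz)
E_photon = 5.7527 eV

Then, the maximum kinetic energy:
KE_max = E_photon - φ = 5.7527 eV - 3.14 eV = 2.6127 eV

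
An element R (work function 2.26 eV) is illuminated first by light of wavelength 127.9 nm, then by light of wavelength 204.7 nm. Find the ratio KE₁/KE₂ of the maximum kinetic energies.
1.9579

Using Einstein's equation: KE_max = hc/λ - φ

For λ₁ = 127.9 nm:
E₁ = hc/λ₁ = 9.6938 eV
KE₁ = E₁ - φ = 9.6938 - 2.26 = 7.4338 eV

For λ₂ = 204.7 nm:
E₂ = hc/λ₂ = 6.0569 eV
KE₂ = E₂ - φ = 6.0569 - 2.26 = 3.7969 eV

Ratio: KE₁/KE₂ = 7.4338/3.7969 = 1.9579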